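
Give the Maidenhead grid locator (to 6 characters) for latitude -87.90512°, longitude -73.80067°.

Offset from 180°W / 90°S: lon 106.1993°, lat 2.0949°.
Field (20°×10°, letters A–R): lon ⌊106.1993/20⌋ = 5 → F; lat ⌊2.0949/10⌋ = 0 → A.
Square (2°×1°, digits 0–9): lon ⌊6.1993/2⌋ = 3; lat ⌊2.0949/1⌋ = 2.
Subsquare (5′×2.5′, letters a–x): lon ⌊0.1993/0.0833333⌋ = 2 → c; lat ⌊0.0949/0.0416667⌋ = 2 → c.

FA32cc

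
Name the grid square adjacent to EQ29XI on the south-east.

EQ39ah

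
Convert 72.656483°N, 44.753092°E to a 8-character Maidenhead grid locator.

LQ22jp07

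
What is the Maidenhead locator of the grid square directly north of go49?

GP40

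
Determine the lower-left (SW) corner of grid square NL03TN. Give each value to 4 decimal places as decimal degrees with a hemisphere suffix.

Field N=13, L=11: +13·20° lon, +11·10° lat → SW at lon 80°, lat 20°.
Square 0, 3: +0·2° lon, +3·1° lat → SW at lon 80°, lat 23°.
Subsquare t=19, n=13: +19·0.0833333° lon, +13·0.0416667° lat → SW at lon 81.5833°, lat 23.5417°.
latitude 23.5417° N, longitude 81.5833° E.

23.5417° N, 81.5833° E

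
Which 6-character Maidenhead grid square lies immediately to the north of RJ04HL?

RJ04hm

Latitude subsquare l = 11; +1 → 12 = m.
The longitude characters are unchanged.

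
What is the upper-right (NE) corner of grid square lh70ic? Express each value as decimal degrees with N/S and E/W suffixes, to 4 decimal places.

Field L=11, H=7: +11·20° lon, +7·10° lat → SW at lon 40°, lat -20°.
Square 7, 0: +7·2° lon, +0·1° lat → SW at lon 54°, lat -20°.
Subsquare i=8, c=2: +8·0.0833333° lon, +2·0.0416667° lat → SW at lon 54.6667°, lat -19.9167°.
Cell spans 0.0833333° lon × 0.0416667° lat. NE corner is SW corner plus one full cell.
latitude 19.8750° S, longitude 54.7500° E.

19.8750° S, 54.7500° E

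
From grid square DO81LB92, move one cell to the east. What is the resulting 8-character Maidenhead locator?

DO81mb02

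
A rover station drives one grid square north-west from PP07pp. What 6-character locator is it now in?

Longitude subsquare p = 15; −1 → 14 = o.
Latitude subsquare p = 15; +1 → 16 = q.

PP07oq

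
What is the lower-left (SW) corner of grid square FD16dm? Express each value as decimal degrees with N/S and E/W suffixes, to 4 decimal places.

Field F=5, D=3: +5·20° lon, +3·10° lat → SW at lon -80°, lat -60°.
Square 1, 6: +1·2° lon, +6·1° lat → SW at lon -78°, lat -54°.
Subsquare d=3, m=12: +3·0.0833333° lon, +12·0.0416667° lat → SW at lon -77.75°, lat -53.5°.
latitude 53.5000° S, longitude 77.7500° W.

53.5000° S, 77.7500° W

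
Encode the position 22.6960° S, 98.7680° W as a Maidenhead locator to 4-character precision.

Shift to the Maidenhead origin (180°W, 90°S): lon 81.23, lat 67.30.
Field: lon ⌊81.23/20⌋ = 4 → E; lat ⌊67.30/10⌋ = 6 → G.
Square: lon ⌊1.23/2⌋ = 0; lat ⌊7.30/1⌋ = 7.

EG07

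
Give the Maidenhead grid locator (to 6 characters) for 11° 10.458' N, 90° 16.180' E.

Shift to the Maidenhead origin (180°W, 90°S): lon 270.2697, lat 101.1743.
Field (20°×10°, letters A–R): lon ⌊270.2697/20⌋ = 13 → N; lat ⌊101.1743/10⌋ = 10 → K.
Square (2°×1°, digits 0–9): lon ⌊10.2697/2⌋ = 5; lat ⌊1.1743/1⌋ = 1.
Subsquare (5′×2.5′, letters a–x): lon ⌊0.2697/0.0833333⌋ = 3 → d; lat ⌊0.1743/0.0416667⌋ = 4 → e.

NK51de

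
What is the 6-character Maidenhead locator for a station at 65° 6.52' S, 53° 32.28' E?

LC64sv

Add 180° to longitude and 90° to latitude: 233.5380, 24.8913.
Field (20°×10°, letters A–R): 233.5380/20 → 11 → L, 24.8913/10 → 2 → C; chars LC.
Square (2°×1°, digits 0–9): 13.5380/2 → 6, 4.8913/1 → 4; chars 64.
Subsquare (5′×2.5′, letters a–x): 1.5380/0.0833333 → 18 → s, 0.8913/0.0416667 → 21 → v; chars sv.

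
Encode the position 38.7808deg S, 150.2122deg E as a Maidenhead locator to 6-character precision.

QF51cf

Add 180° to longitude and 90° to latitude: 330.2122, 51.2192.
Field: lon ⌊330.2122/20⌋ = 16 → Q; lat ⌊51.2192/10⌋ = 5 → F.
Square: lon ⌊10.2122/2⌋ = 5; lat ⌊1.2192/1⌋ = 1.
Subsquare: lon ⌊0.2122/0.0833333⌋ = 2 → c; lat ⌊0.2192/0.0416667⌋ = 5 → f.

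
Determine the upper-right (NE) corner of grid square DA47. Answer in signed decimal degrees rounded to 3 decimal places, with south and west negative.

Field D=3, A=0: +3·20° lon, +0·10° lat → SW at lon -120°, lat -90°.
Square 4, 7: +4·2° lon, +7·1° lat → SW at lon -112°, lat -83°.
Cell spans 2° lon × 1° lat. NE corner is SW corner plus one full cell.
latitude -82.000, longitude -110.000.

-82.000, -110.000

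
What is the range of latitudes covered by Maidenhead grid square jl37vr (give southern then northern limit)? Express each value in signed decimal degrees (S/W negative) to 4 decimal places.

Field J=9, L=11: +9·20° lon, +11·10° lat → SW at lon 0°, lat 20°.
Square 3, 7: +3·2° lon, +7·1° lat → SW at lon 6°, lat 27°.
Subsquare v=21, r=17: +21·0.0833333° lon, +17·0.0416667° lat → SW at lon 7.75°, lat 27.7083°.
Cell spans 0.0833333° lon × 0.0416667° lat.
south 27.7083, north 27.7500.

27.7083, 27.7500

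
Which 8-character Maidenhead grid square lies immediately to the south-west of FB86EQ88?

FB86eq77

Longitude extended square 8; −1 → 7.
Latitude extended square 8; −1 → 7.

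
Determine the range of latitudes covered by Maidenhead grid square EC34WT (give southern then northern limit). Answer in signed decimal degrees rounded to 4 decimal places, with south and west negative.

-65.2083, -65.1667

Field E=4, C=2: +4·20° lon, +2·10° lat → SW at lon -100°, lat -70°.
Square 3, 4: +3·2° lon, +4·1° lat → SW at lon -94°, lat -66°.
Subsquare w=22, t=19: +22·0.0833333° lon, +19·0.0416667° lat → SW at lon -92.1667°, lat -65.2083°.
Cell spans 0.0833333° lon × 0.0416667° lat.
south -65.2083, north -65.1667.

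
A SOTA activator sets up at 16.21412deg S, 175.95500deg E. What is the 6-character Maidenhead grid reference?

RH73xs

Shift to the Maidenhead origin (180°W, 90°S): lon 355.9550, lat 73.7859.
Field: 355.9550/20 → 17 → R, 73.7859/10 → 7 → H; chars RH.
Square: 15.9550/2 → 7, 3.7859/1 → 3; chars 73.
Subsquare: 1.9550/0.0833333 → 23 → x, 0.7859/0.0416667 → 18 → s; chars xs.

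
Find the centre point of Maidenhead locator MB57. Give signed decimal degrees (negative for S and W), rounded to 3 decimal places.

Field M=12, B=1: +12·20° lon, +1·10° lat → SW at lon 60°, lat -80°.
Square 5, 7: +5·2° lon, +7·1° lat → SW at lon 70°, lat -73°.
Cell spans 2° lon × 1° lat. Centre is SW corner plus half of each.
latitude -72.500, longitude 71.000.

-72.500, 71.000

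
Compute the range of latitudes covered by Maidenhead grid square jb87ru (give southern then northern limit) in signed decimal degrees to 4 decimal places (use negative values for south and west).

Field J=9, B=1: +9·20° lon, +1·10° lat → SW at lon 0°, lat -80°.
Square 8, 7: +8·2° lon, +7·1° lat → SW at lon 16°, lat -73°.
Subsquare r=17, u=20: +17·0.0833333° lon, +20·0.0416667° lat → SW at lon 17.4167°, lat -72.1667°.
Cell spans 0.0833333° lon × 0.0416667° lat.
south -72.1667, north -72.1250.

-72.1667, -72.1250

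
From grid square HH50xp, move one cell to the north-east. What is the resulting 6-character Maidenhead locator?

HH60aq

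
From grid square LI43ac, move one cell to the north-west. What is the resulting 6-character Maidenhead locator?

LI33xd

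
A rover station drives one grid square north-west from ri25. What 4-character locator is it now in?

RI16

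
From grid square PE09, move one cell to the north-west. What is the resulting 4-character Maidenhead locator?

Longitude square 0; −1 → -1, wraps to 9, carry into field.
Longitude field P = 15; −1 → 14 = O.
Latitude square 9; +1 → 10, wraps to 0, carry into field.
Latitude field E = 4; +1 → 5 = F.

OF90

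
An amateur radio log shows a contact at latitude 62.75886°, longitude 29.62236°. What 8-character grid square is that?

Offset from 180°W / 90°S: lon 209.62236°, lat 152.75886°.
Field: 209.62236/20 → 10 → K, 152.75886/10 → 15 → P; chars KP.
Square: 9.62236/2 → 4, 2.75886/1 → 2; chars 42.
Subsquare: 1.62236/0.0833333 → 19 → t, 0.75886/0.0416667 → 18 → s; chars ts.
Extended square: 0.03903/0.00833333 → 4, 0.00886/0.00416667 → 2; chars 42.

KP42ts42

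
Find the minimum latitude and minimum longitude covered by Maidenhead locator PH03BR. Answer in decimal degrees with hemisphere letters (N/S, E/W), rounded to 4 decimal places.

16.2917° S, 120.0833° E

Field P=15, H=7: +15·20° lon, +7·10° lat → SW at lon 120°, lat -20°.
Square 0, 3: +0·2° lon, +3·1° lat → SW at lon 120°, lat -17°.
Subsquare b=1, r=17: +1·0.0833333° lon, +17·0.0416667° lat → SW at lon 120.083°, lat -16.2917°.
latitude 16.2917° S, longitude 120.0833° E.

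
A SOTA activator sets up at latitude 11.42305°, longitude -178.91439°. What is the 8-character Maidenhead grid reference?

AK01nk01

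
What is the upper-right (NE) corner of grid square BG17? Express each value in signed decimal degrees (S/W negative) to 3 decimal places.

-22.000, -156.000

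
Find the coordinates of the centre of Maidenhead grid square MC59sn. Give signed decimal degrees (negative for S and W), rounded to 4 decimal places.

Field M=12, C=2: +12·20° lon, +2·10° lat → SW at lon 60°, lat -70°.
Square 5, 9: +5·2° lon, +9·1° lat → SW at lon 70°, lat -61°.
Subsquare s=18, n=13: +18·0.0833333° lon, +13·0.0416667° lat → SW at lon 71.5°, lat -60.4583°.
Cell spans 0.0833333° lon × 0.0416667° lat. Centre is SW corner plus half of each.
latitude -60.4375, longitude 71.5417.

-60.4375, 71.5417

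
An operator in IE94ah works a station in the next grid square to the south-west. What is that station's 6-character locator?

Longitude subsquare a = 0; −1 → -1, wraps to 23 = x, carry into square.
Longitude square 9; −1 → 8.
Latitude subsquare h = 7; −1 → 6 = g.

IE84xg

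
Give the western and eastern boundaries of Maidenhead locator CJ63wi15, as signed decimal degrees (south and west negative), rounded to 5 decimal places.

Field C=2, J=9: +2·20° lon, +9·10° lat → SW at lon -140°, lat 0°.
Square 6, 3: +6·2° lon, +3·1° lat → SW at lon -128°, lat 3°.
Subsquare w=22, i=8: +22·0.0833333° lon, +8·0.0416667° lat → SW at lon -126.167°, lat 3.33333°.
Extended square 1, 5: +1·0.00833333° lon, +5·0.00416667° lat → SW at lon -126.158°, lat 3.35417°.
Cell spans 0.00833333° lon × 0.00416667° lat.
west -126.15833, east -126.15000.

-126.15833, -126.15000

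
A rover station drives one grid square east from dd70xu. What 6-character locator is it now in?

DD80au

Longitude subsquare x = 23; +1 → 24, wraps to 0 = a, carry into square.
Longitude square 7; +1 → 8.
The latitude characters are unchanged.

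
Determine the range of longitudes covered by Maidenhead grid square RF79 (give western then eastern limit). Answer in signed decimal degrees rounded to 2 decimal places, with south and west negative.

174.00, 176.00

Field R=17, F=5: +17·20° lon, +5·10° lat → SW at lon 160°, lat -40°.
Square 7, 9: +7·2° lon, +9·1° lat → SW at lon 174°, lat -31°.
Cell spans 2° lon × 1° lat.
west 174.00, east 176.00.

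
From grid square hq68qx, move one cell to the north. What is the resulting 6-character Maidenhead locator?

Latitude subsquare x = 23; +1 → 24, wraps to 0 = a, carry into square.
Latitude square 8; +1 → 9.
The longitude characters are unchanged.

HQ69qa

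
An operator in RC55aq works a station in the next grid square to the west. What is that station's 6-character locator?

Longitude subsquare a = 0; −1 → -1, wraps to 23 = x, carry into square.
Longitude square 5; −1 → 4.
The latitude characters are unchanged.

RC45xq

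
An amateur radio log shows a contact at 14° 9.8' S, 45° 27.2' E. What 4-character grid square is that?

LH25

Add 180° to longitude and 90° to latitude: 225.45, 75.84.
Field: 225.45/20 → 11 → L, 75.84/10 → 7 → H; chars LH.
Square: 5.45/2 → 2, 5.84/1 → 5; chars 25.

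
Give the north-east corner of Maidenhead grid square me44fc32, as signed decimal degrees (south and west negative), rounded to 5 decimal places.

-45.90417, 68.45000

Field M=12, E=4: +12·20° lon, +4·10° lat → SW at lon 60°, lat -50°.
Square 4, 4: +4·2° lon, +4·1° lat → SW at lon 68°, lat -46°.
Subsquare f=5, c=2: +5·0.0833333° lon, +2·0.0416667° lat → SW at lon 68.4167°, lat -45.9167°.
Extended square 3, 2: +3·0.00833333° lon, +2·0.00416667° lat → SW at lon 68.4417°, lat -45.9083°.
Cell spans 0.00833333° lon × 0.00416667° lat. NE corner is SW corner plus one full cell.
latitude -45.90417, longitude 68.45000.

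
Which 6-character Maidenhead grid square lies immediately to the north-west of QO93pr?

Longitude subsquare p = 15; −1 → 14 = o.
Latitude subsquare r = 17; +1 → 18 = s.

QO93os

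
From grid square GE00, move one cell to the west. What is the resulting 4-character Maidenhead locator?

FE90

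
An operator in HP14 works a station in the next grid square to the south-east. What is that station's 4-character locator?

HP23

Longitude square 1; +1 → 2.
Latitude square 4; −1 → 3.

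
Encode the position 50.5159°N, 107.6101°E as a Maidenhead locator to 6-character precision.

Shift to the Maidenhead origin (180°W, 90°S): lon 287.6101, lat 140.5159.
Field: lon ⌊287.6101/20⌋ = 14 → O; lat ⌊140.5159/10⌋ = 14 → O.
Square: lon ⌊7.6101/2⌋ = 3; lat ⌊0.5159/1⌋ = 0.
Subsquare: lon ⌊1.6101/0.0833333⌋ = 19 → t; lat ⌊0.5159/0.0416667⌋ = 12 → m.

OO30tm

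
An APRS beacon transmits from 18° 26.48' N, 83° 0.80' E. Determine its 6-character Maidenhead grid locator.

NK18mk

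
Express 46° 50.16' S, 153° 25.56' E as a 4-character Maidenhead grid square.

Offset from 180°W / 90°S: lon 333.43°, lat 43.16°.
Field: 333.43/20 → 16 → Q, 43.16/10 → 4 → E; chars QE.
Square: 13.43/2 → 6, 3.16/1 → 3; chars 63.

QE63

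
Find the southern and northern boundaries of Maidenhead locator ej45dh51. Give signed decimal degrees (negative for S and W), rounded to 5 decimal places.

5.29583, 5.30000

Field E=4, J=9: +4·20° lon, +9·10° lat → SW at lon -100°, lat 0°.
Square 4, 5: +4·2° lon, +5·1° lat → SW at lon -92°, lat 5°.
Subsquare d=3, h=7: +3·0.0833333° lon, +7·0.0416667° lat → SW at lon -91.75°, lat 5.29167°.
Extended square 5, 1: +5·0.00833333° lon, +1·0.00416667° lat → SW at lon -91.7083°, lat 5.29583°.
Cell spans 0.00833333° lon × 0.00416667° lat.
south 5.29583, north 5.30000.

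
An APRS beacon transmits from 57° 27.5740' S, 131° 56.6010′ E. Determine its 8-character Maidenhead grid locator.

PD52xm39

Offset from 180°W / 90°S: lon 311.94335°, lat 32.54043°.
Field: lon ⌊311.94335/20⌋ = 15 → P; lat ⌊32.54043/10⌋ = 3 → D.
Square: lon ⌊11.94335/2⌋ = 5; lat ⌊2.54043/1⌋ = 2.
Subsquare: lon ⌊1.94335/0.0833333⌋ = 23 → x; lat ⌊0.54043/0.0416667⌋ = 12 → m.
Extended square: lon ⌊0.02668/0.00833333⌋ = 3; lat ⌊0.04043/0.00416667⌋ = 9.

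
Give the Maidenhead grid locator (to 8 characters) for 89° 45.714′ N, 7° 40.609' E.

Shift to the Maidenhead origin (180°W, 90°S): lon 187.67682, lat 179.76190.
Field: lon ⌊187.67682/20⌋ = 9 → J; lat ⌊179.76190/10⌋ = 17 → R.
Square: lon ⌊7.67682/2⌋ = 3; lat ⌊9.76190/1⌋ = 9.
Subsquare: lon ⌊1.67682/0.0833333⌋ = 20 → u; lat ⌊0.76190/0.0416667⌋ = 18 → s.
Extended square: lon ⌊0.01015/0.00833333⌋ = 1; lat ⌊0.01190/0.00416667⌋ = 2.

JR39us12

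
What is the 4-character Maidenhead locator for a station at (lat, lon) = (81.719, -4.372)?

IR71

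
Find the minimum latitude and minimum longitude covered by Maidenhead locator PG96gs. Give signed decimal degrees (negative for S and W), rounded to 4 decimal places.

-23.2500, 138.5000

Field P=15, G=6: +15·20° lon, +6·10° lat → SW at lon 120°, lat -30°.
Square 9, 6: +9·2° lon, +6·1° lat → SW at lon 138°, lat -24°.
Subsquare g=6, s=18: +6·0.0833333° lon, +18·0.0416667° lat → SW at lon 138.5°, lat -23.25°.
latitude -23.2500, longitude 138.5000.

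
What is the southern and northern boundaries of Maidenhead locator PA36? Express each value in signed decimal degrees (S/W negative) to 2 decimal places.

Field P=15, A=0: +15·20° lon, +0·10° lat → SW at lon 120°, lat -90°.
Square 3, 6: +3·2° lon, +6·1° lat → SW at lon 126°, lat -84°.
Cell spans 2° lon × 1° lat.
south -84.00, north -83.00.

-84.00, -83.00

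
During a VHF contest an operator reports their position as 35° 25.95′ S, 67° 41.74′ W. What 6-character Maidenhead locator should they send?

FF64dn

Shift to the Maidenhead origin (180°W, 90°S): lon 112.3043, lat 54.5675.
Field: 112.3043/20 → 5 → F, 54.5675/10 → 5 → F; chars FF.
Square: 12.3043/2 → 6, 4.5675/1 → 4; chars 64.
Subsquare: 0.3043/0.0833333 → 3 → d, 0.5675/0.0416667 → 13 → n; chars dn.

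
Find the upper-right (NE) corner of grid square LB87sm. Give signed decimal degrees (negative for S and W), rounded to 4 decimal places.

Field L=11, B=1: +11·20° lon, +1·10° lat → SW at lon 40°, lat -80°.
Square 8, 7: +8·2° lon, +7·1° lat → SW at lon 56°, lat -73°.
Subsquare s=18, m=12: +18·0.0833333° lon, +12·0.0416667° lat → SW at lon 57.5°, lat -72.5°.
Cell spans 0.0833333° lon × 0.0416667° lat. NE corner is SW corner plus one full cell.
latitude -72.4583, longitude 57.5833.

-72.4583, 57.5833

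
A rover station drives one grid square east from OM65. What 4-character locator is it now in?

OM75

Longitude square 6; +1 → 7.
The latitude characters are unchanged.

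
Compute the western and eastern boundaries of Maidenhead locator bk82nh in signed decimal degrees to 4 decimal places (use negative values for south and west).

-142.9167, -142.8333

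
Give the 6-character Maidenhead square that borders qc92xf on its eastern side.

Longitude subsquare x = 23; +1 → 24, wraps to 0 = a, carry into square.
Longitude square 9; +1 → 10, wraps to 0, carry into field.
Longitude field Q = 16; +1 → 17 = R.
The latitude characters are unchanged.

RC02af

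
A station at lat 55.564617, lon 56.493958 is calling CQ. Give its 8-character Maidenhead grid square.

LO85fn95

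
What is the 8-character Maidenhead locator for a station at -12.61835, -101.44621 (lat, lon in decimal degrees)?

Offset from 180°W / 90°S: lon 78.55379°, lat 77.38165°.
Field: 78.55379/20 → 3 → D, 77.38165/10 → 7 → H; chars DH.
Square: 18.55379/2 → 9, 7.38165/1 → 7; chars 97.
Subsquare: 0.55379/0.0833333 → 6 → g, 0.38165/0.0416667 → 9 → j; chars gj.
Extended square: 0.05379/0.00833333 → 6, 0.00665/0.00416667 → 1; chars 61.

DH97gj61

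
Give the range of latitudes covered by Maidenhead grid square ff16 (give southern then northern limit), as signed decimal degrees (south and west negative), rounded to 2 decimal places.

-34.00, -33.00

Field F=5, F=5: +5·20° lon, +5·10° lat → SW at lon -80°, lat -40°.
Square 1, 6: +1·2° lon, +6·1° lat → SW at lon -78°, lat -34°.
Cell spans 2° lon × 1° lat.
south -34.00, north -33.00.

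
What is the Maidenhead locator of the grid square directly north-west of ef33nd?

EF33me

Longitude subsquare n = 13; −1 → 12 = m.
Latitude subsquare d = 3; +1 → 4 = e.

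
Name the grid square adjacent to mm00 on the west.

Longitude square 0; −1 → -1, wraps to 9, carry into field.
Longitude field M = 12; −1 → 11 = L.
The latitude characters are unchanged.

LM90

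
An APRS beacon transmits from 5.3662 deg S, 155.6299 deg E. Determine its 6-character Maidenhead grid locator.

QI74tp

Add 180° to longitude and 90° to latitude: 335.6299, 84.6338.
Field (20°×10°, letters A–R): lon ⌊335.6299/20⌋ = 16 → Q; lat ⌊84.6338/10⌋ = 8 → I.
Square (2°×1°, digits 0–9): lon ⌊15.6299/2⌋ = 7; lat ⌊4.6338/1⌋ = 4.
Subsquare (5′×2.5′, letters a–x): lon ⌊1.6299/0.0833333⌋ = 19 → t; lat ⌊0.6338/0.0416667⌋ = 15 → p.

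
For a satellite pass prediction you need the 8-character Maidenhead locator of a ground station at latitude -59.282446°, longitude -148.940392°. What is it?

BD50mr72

Offset from 180°W / 90°S: lon 31.05961°, lat 30.71755°.
Field: lon ⌊31.05961/20⌋ = 1 → B; lat ⌊30.71755/10⌋ = 3 → D.
Square: lon ⌊11.05961/2⌋ = 5; lat ⌊0.71755/1⌋ = 0.
Subsquare: lon ⌊1.05961/0.0833333⌋ = 12 → m; lat ⌊0.71755/0.0416667⌋ = 17 → r.
Extended square: lon ⌊0.05961/0.00833333⌋ = 7; lat ⌊0.00922/0.00416667⌋ = 2.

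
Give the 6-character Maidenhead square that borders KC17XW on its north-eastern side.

Longitude subsquare x = 23; +1 → 24, wraps to 0 = a, carry into square.
Longitude square 1; +1 → 2.
Latitude subsquare w = 22; +1 → 23 = x.

KC27ax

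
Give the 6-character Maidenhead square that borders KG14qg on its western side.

KG14pg

Longitude subsquare q = 16; −1 → 15 = p.
The latitude characters are unchanged.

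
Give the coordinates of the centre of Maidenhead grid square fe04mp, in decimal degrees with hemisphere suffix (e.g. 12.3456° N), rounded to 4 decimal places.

45.3542° S, 78.9583° W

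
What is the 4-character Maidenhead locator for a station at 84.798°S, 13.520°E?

JA65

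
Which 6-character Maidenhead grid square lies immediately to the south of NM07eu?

NM07et

Latitude subsquare u = 20; −1 → 19 = t.
The longitude characters are unchanged.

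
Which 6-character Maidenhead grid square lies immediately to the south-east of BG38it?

BG38js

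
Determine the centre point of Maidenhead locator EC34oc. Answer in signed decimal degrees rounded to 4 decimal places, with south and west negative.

Field E=4, C=2: +4·20° lon, +2·10° lat → SW at lon -100°, lat -70°.
Square 3, 4: +3·2° lon, +4·1° lat → SW at lon -94°, lat -66°.
Subsquare o=14, c=2: +14·0.0833333° lon, +2·0.0416667° lat → SW at lon -92.8333°, lat -65.9167°.
Cell spans 0.0833333° lon × 0.0416667° lat. Centre is SW corner plus half of each.
latitude -65.8958, longitude -92.7917.

-65.8958, -92.7917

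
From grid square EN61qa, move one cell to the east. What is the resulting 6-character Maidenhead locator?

Longitude subsquare q = 16; +1 → 17 = r.
The latitude characters are unchanged.

EN61ra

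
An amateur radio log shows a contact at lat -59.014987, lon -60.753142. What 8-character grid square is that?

FD90ox96

Shift to the Maidenhead origin (180°W, 90°S): lon 119.24686, lat 30.98501.
Field (20°×10°, letters A–R): lon ⌊119.24686/20⌋ = 5 → F; lat ⌊30.98501/10⌋ = 3 → D.
Square (2°×1°, digits 0–9): lon ⌊19.24686/2⌋ = 9; lat ⌊0.98501/1⌋ = 0.
Subsquare (5′×2.5′, letters a–x): lon ⌊1.24686/0.0833333⌋ = 14 → o; lat ⌊0.98501/0.0416667⌋ = 23 → x.
Extended square (30″×15″, digits 0–9): lon ⌊0.08019/0.00833333⌋ = 9; lat ⌊0.02668/0.00416667⌋ = 6.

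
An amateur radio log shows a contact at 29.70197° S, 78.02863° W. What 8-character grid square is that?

FG00xh61

Offset from 180°W / 90°S: lon 101.97137°, lat 60.29803°.
Field: 101.97137/20 → 5 → F, 60.29803/10 → 6 → G; chars FG.
Square: 1.97137/2 → 0, 0.29803/1 → 0; chars 00.
Subsquare: 1.97137/0.0833333 → 23 → x, 0.29803/0.0416667 → 7 → h; chars xh.
Extended square: 0.05470/0.00833333 → 6, 0.00636/0.00416667 → 1; chars 61.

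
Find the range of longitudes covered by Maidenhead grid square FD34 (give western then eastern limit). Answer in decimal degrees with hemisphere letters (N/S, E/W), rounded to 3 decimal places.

74.000° W, 72.000° W

Field F=5, D=3: +5·20° lon, +3·10° lat → SW at lon -80°, lat -60°.
Square 3, 4: +3·2° lon, +4·1° lat → SW at lon -74°, lat -56°.
Cell spans 2° lon × 1° lat.
west 74.000° W, east 72.000° W.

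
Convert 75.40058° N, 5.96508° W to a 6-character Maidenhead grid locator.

IQ75aj

Shift to the Maidenhead origin (180°W, 90°S): lon 174.0349, lat 165.4006.
Field: lon ⌊174.0349/20⌋ = 8 → I; lat ⌊165.4006/10⌋ = 16 → Q.
Square: lon ⌊14.0349/2⌋ = 7; lat ⌊5.4006/1⌋ = 5.
Subsquare: lon ⌊0.0349/0.0833333⌋ = 0 → a; lat ⌊0.4006/0.0416667⌋ = 9 → j.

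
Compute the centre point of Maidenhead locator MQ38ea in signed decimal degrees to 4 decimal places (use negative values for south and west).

Field M=12, Q=16: +12·20° lon, +16·10° lat → SW at lon 60°, lat 70°.
Square 3, 8: +3·2° lon, +8·1° lat → SW at lon 66°, lat 78°.
Subsquare e=4, a=0: +4·0.0833333° lon, +0·0.0416667° lat → SW at lon 66.3333°, lat 78°.
Cell spans 0.0833333° lon × 0.0416667° lat. Centre is SW corner plus half of each.
latitude 78.0208, longitude 66.3750.

78.0208, 66.3750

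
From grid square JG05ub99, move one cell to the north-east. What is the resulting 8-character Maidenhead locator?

JG05vc00

Longitude extended square 9; +1 → 10, wraps to 0, carry into subsquare.
Longitude subsquare u = 20; +1 → 21 = v.
Latitude extended square 9; +1 → 10, wraps to 0, carry into subsquare.
Latitude subsquare b = 1; +1 → 2 = c.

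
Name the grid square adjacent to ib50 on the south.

IA59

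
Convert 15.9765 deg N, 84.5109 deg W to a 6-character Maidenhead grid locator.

EK75rx

Add 180° to longitude and 90° to latitude: 95.4891, 105.9765.
Field: lon ⌊95.4891/20⌋ = 4 → E; lat ⌊105.9765/10⌋ = 10 → K.
Square: lon ⌊15.4891/2⌋ = 7; lat ⌊5.9765/1⌋ = 5.
Subsquare: lon ⌊1.4891/0.0833333⌋ = 17 → r; lat ⌊0.9765/0.0416667⌋ = 23 → x.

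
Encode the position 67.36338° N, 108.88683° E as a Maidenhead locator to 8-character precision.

OP47ki67

Offset from 180°W / 90°S: lon 288.88683°, lat 157.36338°.
Field (20°×10°, letters A–R): lon ⌊288.88683/20⌋ = 14 → O; lat ⌊157.36338/10⌋ = 15 → P.
Square (2°×1°, digits 0–9): lon ⌊8.88683/2⌋ = 4; lat ⌊7.36338/1⌋ = 7.
Subsquare (5′×2.5′, letters a–x): lon ⌊0.88683/0.0833333⌋ = 10 → k; lat ⌊0.36338/0.0416667⌋ = 8 → i.
Extended square (30″×15″, digits 0–9): lon ⌊0.05350/0.00833333⌋ = 6; lat ⌊0.03005/0.00416667⌋ = 7.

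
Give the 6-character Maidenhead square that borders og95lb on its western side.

OG95kb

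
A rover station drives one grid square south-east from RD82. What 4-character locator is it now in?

RD91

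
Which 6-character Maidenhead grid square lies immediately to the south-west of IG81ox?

IG81nw

Longitude subsquare o = 14; −1 → 13 = n.
Latitude subsquare x = 23; −1 → 22 = w.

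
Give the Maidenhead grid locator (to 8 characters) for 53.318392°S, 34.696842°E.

Shift to the Maidenhead origin (180°W, 90°S): lon 214.69684, lat 36.68161.
Field (20°×10°, letters A–R): lon ⌊214.69684/20⌋ = 10 → K; lat ⌊36.68161/10⌋ = 3 → D.
Square (2°×1°, digits 0–9): lon ⌊14.69684/2⌋ = 7; lat ⌊6.68161/1⌋ = 6.
Subsquare (5′×2.5′, letters a–x): lon ⌊0.69684/0.0833333⌋ = 8 → i; lat ⌊0.68161/0.0416667⌋ = 16 → q.
Extended square (30″×15″, digits 0–9): lon ⌊0.03018/0.00833333⌋ = 3; lat ⌊0.01494/0.00416667⌋ = 3.

KD76iq33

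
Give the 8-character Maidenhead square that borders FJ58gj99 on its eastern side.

FJ58hj09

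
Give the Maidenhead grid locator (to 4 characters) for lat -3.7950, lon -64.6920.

Add 180° to longitude and 90° to latitude: 115.31, 86.20.
Field: 115.31/20 → 5 → F, 86.20/10 → 8 → I; chars FI.
Square: 15.31/2 → 7, 6.20/1 → 6; chars 76.

FI76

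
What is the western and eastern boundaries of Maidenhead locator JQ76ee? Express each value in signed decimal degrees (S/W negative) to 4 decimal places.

Field J=9, Q=16: +9·20° lon, +16·10° lat → SW at lon 0°, lat 70°.
Square 7, 6: +7·2° lon, +6·1° lat → SW at lon 14°, lat 76°.
Subsquare e=4, e=4: +4·0.0833333° lon, +4·0.0416667° lat → SW at lon 14.3333°, lat 76.1667°.
Cell spans 0.0833333° lon × 0.0416667° lat.
west 14.3333, east 14.4167.

14.3333, 14.4167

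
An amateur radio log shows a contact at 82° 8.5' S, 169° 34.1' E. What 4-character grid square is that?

RA47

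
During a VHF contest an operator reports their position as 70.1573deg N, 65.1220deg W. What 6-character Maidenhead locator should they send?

Add 180° to longitude and 90° to latitude: 114.8780, 160.1573.
Field: lon ⌊114.8780/20⌋ = 5 → F; lat ⌊160.1573/10⌋ = 16 → Q.
Square: lon ⌊14.8780/2⌋ = 7; lat ⌊0.1573/1⌋ = 0.
Subsquare: lon ⌊0.8780/0.0833333⌋ = 10 → k; lat ⌊0.1573/0.0416667⌋ = 3 → d.

FQ70kd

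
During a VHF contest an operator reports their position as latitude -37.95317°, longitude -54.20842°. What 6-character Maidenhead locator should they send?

GF22vb

Offset from 180°W / 90°S: lon 125.7916°, lat 52.0468°.
Field: lon ⌊125.7916/20⌋ = 6 → G; lat ⌊52.0468/10⌋ = 5 → F.
Square: lon ⌊5.7916/2⌋ = 2; lat ⌊2.0468/1⌋ = 2.
Subsquare: lon ⌊1.7916/0.0833333⌋ = 21 → v; lat ⌊0.0468/0.0416667⌋ = 1 → b.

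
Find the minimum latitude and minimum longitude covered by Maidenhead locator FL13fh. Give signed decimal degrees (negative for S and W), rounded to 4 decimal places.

23.2917, -77.5833

Field F=5, L=11: +5·20° lon, +11·10° lat → SW at lon -80°, lat 20°.
Square 1, 3: +1·2° lon, +3·1° lat → SW at lon -78°, lat 23°.
Subsquare f=5, h=7: +5·0.0833333° lon, +7·0.0416667° lat → SW at lon -77.5833°, lat 23.2917°.
latitude 23.2917, longitude -77.5833.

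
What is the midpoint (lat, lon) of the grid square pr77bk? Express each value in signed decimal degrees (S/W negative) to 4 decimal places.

Field P=15, R=17: +15·20° lon, +17·10° lat → SW at lon 120°, lat 80°.
Square 7, 7: +7·2° lon, +7·1° lat → SW at lon 134°, lat 87°.
Subsquare b=1, k=10: +1·0.0833333° lon, +10·0.0416667° lat → SW at lon 134.083°, lat 87.4167°.
Cell spans 0.0833333° lon × 0.0416667° lat. Centre is SW corner plus half of each.
latitude 87.4375, longitude 134.1250.

87.4375, 134.1250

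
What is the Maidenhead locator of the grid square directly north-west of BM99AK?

BM89xl

Longitude subsquare a = 0; −1 → -1, wraps to 23 = x, carry into square.
Longitude square 9; −1 → 8.
Latitude subsquare k = 10; +1 → 11 = l.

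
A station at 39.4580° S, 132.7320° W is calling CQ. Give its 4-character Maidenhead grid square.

CF30

Offset from 180°W / 90°S: lon 47.27°, lat 50.54°.
Field (20°×10°, letters A–R): 47.27/20 → 2 → C, 50.54/10 → 5 → F; chars CF.
Square (2°×1°, digits 0–9): 7.27/2 → 3, 0.54/1 → 0; chars 30.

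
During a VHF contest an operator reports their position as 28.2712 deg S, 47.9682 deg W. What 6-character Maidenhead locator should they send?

GG61ar

Shift to the Maidenhead origin (180°W, 90°S): lon 132.0318, lat 61.7288.
Field (20°×10°, letters A–R): 132.0318/20 → 6 → G, 61.7288/10 → 6 → G; chars GG.
Square (2°×1°, digits 0–9): 12.0318/2 → 6, 1.7288/1 → 1; chars 61.
Subsquare (5′×2.5′, letters a–x): 0.0318/0.0833333 → 0 → a, 0.7288/0.0416667 → 17 → r; chars ar.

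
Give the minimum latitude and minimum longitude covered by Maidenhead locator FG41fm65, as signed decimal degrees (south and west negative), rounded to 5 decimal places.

-28.47917, -71.53333

Field F=5, G=6: +5·20° lon, +6·10° lat → SW at lon -80°, lat -30°.
Square 4, 1: +4·2° lon, +1·1° lat → SW at lon -72°, lat -29°.
Subsquare f=5, m=12: +5·0.0833333° lon, +12·0.0416667° lat → SW at lon -71.5833°, lat -28.5°.
Extended square 6, 5: +6·0.00833333° lon, +5·0.00416667° lat → SW at lon -71.5333°, lat -28.4792°.
latitude -28.47917, longitude -71.53333.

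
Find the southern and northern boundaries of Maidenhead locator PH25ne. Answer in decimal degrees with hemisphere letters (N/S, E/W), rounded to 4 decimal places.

14.8333° S, 14.7917° S

Field P=15, H=7: +15·20° lon, +7·10° lat → SW at lon 120°, lat -20°.
Square 2, 5: +2·2° lon, +5·1° lat → SW at lon 124°, lat -15°.
Subsquare n=13, e=4: +13·0.0833333° lon, +4·0.0416667° lat → SW at lon 125.083°, lat -14.8333°.
Cell spans 0.0833333° lon × 0.0416667° lat.
south 14.8333° S, north 14.7917° S.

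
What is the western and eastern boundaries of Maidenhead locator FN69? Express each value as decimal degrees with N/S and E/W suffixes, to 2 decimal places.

68.00° W, 66.00° W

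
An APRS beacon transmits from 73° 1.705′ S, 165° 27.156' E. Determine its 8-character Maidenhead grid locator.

Shift to the Maidenhead origin (180°W, 90°S): lon 345.45260, lat 16.97158.
Field (20°×10°, letters A–R): lon ⌊345.45260/20⌋ = 17 → R; lat ⌊16.97158/10⌋ = 1 → B.
Square (2°×1°, digits 0–9): lon ⌊5.45260/2⌋ = 2; lat ⌊6.97158/1⌋ = 6.
Subsquare (5′×2.5′, letters a–x): lon ⌊1.45260/0.0833333⌋ = 17 → r; lat ⌊0.97158/0.0416667⌋ = 23 → x.
Extended square (30″×15″, digits 0–9): lon ⌊0.03593/0.00833333⌋ = 4; lat ⌊0.01325/0.00416667⌋ = 3.

RB26rx43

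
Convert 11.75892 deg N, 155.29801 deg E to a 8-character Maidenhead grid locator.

QK71ps52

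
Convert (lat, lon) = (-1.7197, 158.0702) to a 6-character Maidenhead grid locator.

QI98ag

Offset from 180°W / 90°S: lon 338.0702°, lat 88.2803°.
Field: 338.0702/20 → 16 → Q, 88.2803/10 → 8 → I; chars QI.
Square: 18.0702/2 → 9, 8.2803/1 → 8; chars 98.
Subsquare: 0.0702/0.0833333 → 0 → a, 0.2803/0.0416667 → 6 → g; chars ag.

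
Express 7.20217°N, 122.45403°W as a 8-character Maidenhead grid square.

CJ87se58

Shift to the Maidenhead origin (180°W, 90°S): lon 57.54597, lat 97.20217.
Field: 57.54597/20 → 2 → C, 97.20217/10 → 9 → J; chars CJ.
Square: 17.54597/2 → 8, 7.20217/1 → 7; chars 87.
Subsquare: 1.54597/0.0833333 → 18 → s, 0.20217/0.0416667 → 4 → e; chars se.
Extended square: 0.04597/0.00833333 → 5, 0.03550/0.00416667 → 8; chars 58.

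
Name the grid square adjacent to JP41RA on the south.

JP40rx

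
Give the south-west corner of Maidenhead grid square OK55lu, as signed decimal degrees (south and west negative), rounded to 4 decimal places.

15.8333, 110.9167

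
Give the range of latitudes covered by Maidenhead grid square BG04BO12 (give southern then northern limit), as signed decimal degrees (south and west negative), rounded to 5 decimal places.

-25.40833, -25.40417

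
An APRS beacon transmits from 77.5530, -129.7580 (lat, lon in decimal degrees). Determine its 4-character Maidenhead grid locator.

Offset from 180°W / 90°S: lon 50.24°, lat 167.55°.
Field (20°×10°, letters A–R): 50.24/20 → 2 → C, 167.55/10 → 16 → Q; chars CQ.
Square (2°×1°, digits 0–9): 10.24/2 → 5, 7.55/1 → 7; chars 57.

CQ57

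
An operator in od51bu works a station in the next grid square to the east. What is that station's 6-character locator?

OD51cu

Longitude subsquare b = 1; +1 → 2 = c.
The latitude characters are unchanged.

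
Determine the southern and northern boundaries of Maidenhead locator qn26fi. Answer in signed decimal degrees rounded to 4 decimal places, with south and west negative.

46.3333, 46.3750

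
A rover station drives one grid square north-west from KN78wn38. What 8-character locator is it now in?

Longitude extended square 3; −1 → 2.
Latitude extended square 8; +1 → 9.

KN78wn29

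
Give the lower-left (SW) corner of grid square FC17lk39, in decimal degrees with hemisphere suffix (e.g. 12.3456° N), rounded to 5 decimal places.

62.54583° S, 77.05833° W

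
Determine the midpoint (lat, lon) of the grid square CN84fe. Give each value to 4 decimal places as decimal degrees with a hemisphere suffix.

Field C=2, N=13: +2·20° lon, +13·10° lat → SW at lon -140°, lat 40°.
Square 8, 4: +8·2° lon, +4·1° lat → SW at lon -124°, lat 44°.
Subsquare f=5, e=4: +5·0.0833333° lon, +4·0.0416667° lat → SW at lon -123.583°, lat 44.1667°.
Cell spans 0.0833333° lon × 0.0416667° lat. Centre is SW corner plus half of each.
latitude 44.1875° N, longitude 123.5417° W.

44.1875° N, 123.5417° W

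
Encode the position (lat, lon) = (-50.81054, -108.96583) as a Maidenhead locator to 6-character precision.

Add 180° to longitude and 90° to latitude: 71.0342, 39.1895.
Field: lon ⌊71.0342/20⌋ = 3 → D; lat ⌊39.1895/10⌋ = 3 → D.
Square: lon ⌊11.0342/2⌋ = 5; lat ⌊9.1895/1⌋ = 9.
Subsquare: lon ⌊1.0342/0.0833333⌋ = 12 → m; lat ⌊0.1895/0.0416667⌋ = 4 → e.

DD59me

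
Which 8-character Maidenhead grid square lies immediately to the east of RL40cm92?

RL40dm02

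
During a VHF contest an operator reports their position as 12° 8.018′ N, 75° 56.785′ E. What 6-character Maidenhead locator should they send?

Offset from 180°W / 90°S: lon 255.9464°, lat 102.1336°.
Field (20°×10°, letters A–R): 255.9464/20 → 12 → M, 102.1336/10 → 10 → K; chars MK.
Square (2°×1°, digits 0–9): 15.9464/2 → 7, 2.1336/1 → 2; chars 72.
Subsquare (5′×2.5′, letters a–x): 1.9464/0.0833333 → 23 → x, 0.1336/0.0416667 → 3 → d; chars xd.

MK72xd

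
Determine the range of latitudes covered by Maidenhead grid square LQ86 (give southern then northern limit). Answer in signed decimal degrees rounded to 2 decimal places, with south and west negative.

76.00, 77.00

Field L=11, Q=16: +11·20° lon, +16·10° lat → SW at lon 40°, lat 70°.
Square 8, 6: +8·2° lon, +6·1° lat → SW at lon 56°, lat 76°.
Cell spans 2° lon × 1° lat.
south 76.00, north 77.00.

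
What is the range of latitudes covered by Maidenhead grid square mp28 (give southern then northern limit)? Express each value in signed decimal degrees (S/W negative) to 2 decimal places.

Field M=12, P=15: +12·20° lon, +15·10° lat → SW at lon 60°, lat 60°.
Square 2, 8: +2·2° lon, +8·1° lat → SW at lon 64°, lat 68°.
Cell spans 2° lon × 1° lat.
south 68.00, north 69.00.

68.00, 69.00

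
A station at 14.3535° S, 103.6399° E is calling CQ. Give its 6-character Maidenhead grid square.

OH15tp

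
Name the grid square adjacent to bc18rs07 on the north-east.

Longitude extended square 0; +1 → 1.
Latitude extended square 7; +1 → 8.

BC18rs18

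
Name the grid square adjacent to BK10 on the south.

BJ19

Latitude square 0; −1 → -1, wraps to 9, carry into field.
Latitude field K = 10; −1 → 9 = J.
The longitude characters are unchanged.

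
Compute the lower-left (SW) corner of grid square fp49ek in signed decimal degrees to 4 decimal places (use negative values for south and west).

69.4167, -71.6667

Field F=5, P=15: +5·20° lon, +15·10° lat → SW at lon -80°, lat 60°.
Square 4, 9: +4·2° lon, +9·1° lat → SW at lon -72°, lat 69°.
Subsquare e=4, k=10: +4·0.0833333° lon, +10·0.0416667° lat → SW at lon -71.6667°, lat 69.4167°.
latitude 69.4167, longitude -71.6667.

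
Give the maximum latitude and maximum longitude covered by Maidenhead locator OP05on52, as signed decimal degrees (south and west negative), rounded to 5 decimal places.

65.55417, 101.21667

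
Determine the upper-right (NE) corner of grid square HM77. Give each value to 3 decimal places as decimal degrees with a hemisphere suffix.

Field H=7, M=12: +7·20° lon, +12·10° lat → SW at lon -40°, lat 30°.
Square 7, 7: +7·2° lon, +7·1° lat → SW at lon -26°, lat 37°.
Cell spans 2° lon × 1° lat. NE corner is SW corner plus one full cell.
latitude 38.000° N, longitude 24.000° W.

38.000° N, 24.000° W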